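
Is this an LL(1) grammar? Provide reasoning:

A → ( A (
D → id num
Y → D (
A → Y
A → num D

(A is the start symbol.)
A grammar is LL(1) if for each non-terminal N with multiple productions, the predict sets of those productions are pairwise disjoint, where PREDICT(N → α) = (FIRST(α) \ {ε}) ∪ (FOLLOW(N) if α ⇒* ε).

Relevant sets:
  FIRST(Y) = { 'id' }

For A:
  PREDICT(A → '(' A '(') = { '(' }
  PREDICT(A → Y) = { 'id' }
  PREDICT(A → num D) = { 'num' }
D, Y have a single production, so nothing to check there.

All predict sets are disjoint. The grammar IS LL(1).

Answer: Yes, the grammar is LL(1).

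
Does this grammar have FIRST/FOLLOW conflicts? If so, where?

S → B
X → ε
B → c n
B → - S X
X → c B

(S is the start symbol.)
A FIRST/FOLLOW conflict occurs when a non-terminal N has a nullable alternative N → β (β ⇒* ε) and another alternative N → α with FIRST(α) ∩ FOLLOW(N) ≠ ∅: on such a lookahead the parser cannot decide between expanding α and letting N vanish via β.

Nullable non-terminals: X.

X: nullable alternative(s) X → ε; FOLLOW(X) = { $, 'c' }
  X → ε: FIRST \ {ε} = { } — this is the only nullable alternative, skip
  X → c B: FIRST \ {ε} = { 'c' } — overlaps FOLLOW(X) on { 'c' }: CONFLICT

B, S have no nullable alternative, so no FIRST/FOLLOW check is needed there.

So the grammar has 1 FIRST/FOLLOW conflict (marked CONFLICT above).

Answer: Yes. X → c B with FOLLOW(X) on { 'c' }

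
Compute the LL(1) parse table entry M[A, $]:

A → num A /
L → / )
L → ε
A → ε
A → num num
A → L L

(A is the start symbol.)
To find M[A, $], we find productions for A where $ is in the predict set (PREDICT(N → α) = (FIRST(α) \ {ε}) ∪ (FOLLOW(N) if α ⇒* ε)).

Relevant sets:
  FIRST(L) = { '/', ε }
  FOLLOW(A) = { $, '/' }

A → num A /: PREDICT = { 'num' }
A → ε: PREDICT = { $, '/' }
  $ is in predict set, so this production goes in M[A, $]
A → num num: PREDICT = { 'num' }
A → L L: PREDICT = { $, '/' }
  $ is in predict set, so this production goes in M[A, $]

M[A, $] = A → ε, A → L L  (a multiply-defined cell — the grammar is not LL(1))

Answer: A → ε, A → L L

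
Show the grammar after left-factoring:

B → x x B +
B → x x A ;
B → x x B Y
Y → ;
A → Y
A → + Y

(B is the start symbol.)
B → x x B'
B' → B B''
B'' → +
B'' → Y
B' → A ;
Y → ;
A → Y
A → + Y

Left-factoring transforms A → αβ₁ | αβ₂ into A → αA' and A' → β₁ | β₂
(α is the longest common prefix among the alternatives). Repeat until
no nonterminal has two alternatives with a common prefix.

Round 1: B has alternatives sharing prefix 'x x'. Introduce B': B → x x B'
  Add: B' → B +
  Add: B' → A ;
  Add: B' → B Y

Round 2: B' has alternatives sharing prefix 'B'. Introduce B'': B' → B B''
  Add: B'' → +
  Add: B'' → Y

No remaining common prefixes — done.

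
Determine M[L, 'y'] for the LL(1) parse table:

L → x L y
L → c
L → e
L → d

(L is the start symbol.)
To find M[L, 'y'], we find productions for L where 'y' is in the predict set (PREDICT(N → α) = (FIRST(α) \ {ε}) ∪ (FOLLOW(N) if α ⇒* ε)).

L → x L y: PREDICT = { 'x' }
L → c: PREDICT = { 'c' }
L → e: PREDICT = { 'e' }
L → d: PREDICT = { 'd' }

M[L, 'y'] is empty (no production applies)

Answer: Empty (error entry)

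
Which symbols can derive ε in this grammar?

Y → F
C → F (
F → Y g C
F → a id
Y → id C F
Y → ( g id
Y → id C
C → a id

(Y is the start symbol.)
None

There are no ε-productions, so no non-terminal can derive ε.
No non-terminals are nullable.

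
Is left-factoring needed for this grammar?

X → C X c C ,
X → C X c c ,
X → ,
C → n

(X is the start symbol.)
Yes, X has productions with common prefix 'C X c'

Left-factoring is needed when two productions for the same non-terminal
share a common prefix on the right-hand side.

Productions for X:
  X → C X c C ,
  X → C X c c ,
  X → ,

Found common prefix 'C X c' in productions for X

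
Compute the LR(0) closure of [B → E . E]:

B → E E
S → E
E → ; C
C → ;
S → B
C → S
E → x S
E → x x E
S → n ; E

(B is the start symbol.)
{ [B → E . E], [E → . ; C], [E → . x S], [E → . x x E] }

Start with: [B → E . E]
  [B → E . E] has the dot before E: add [E → . ; C], [E → . x S], [E → . x x E]
No further items can be added.

CLOSURE = { [B → E . E], [E → . ; C], [E → . x S], [E → . x x E] }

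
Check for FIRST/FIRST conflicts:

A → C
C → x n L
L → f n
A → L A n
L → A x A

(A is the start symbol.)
A FIRST/FIRST conflict occurs when two productions N → α and N → β for the same non-terminal have FIRST(α) ∩ FIRST(β) ≠ ∅ (with ε ∈ FIRST of a nullable right-hand side, so two nullable alternatives also conflict).

FIRST sets of the non-terminals at (or reachable through a nullable prefix from) the front of some alternative:
  FIRST(C) = { 'x' }
  FIRST(L) = { 'f', 'x' }
  FIRST(A) = { 'f', 'x' }

Productions for A:
  A → C: FIRST = { 'x' }
  A → L A n: FIRST = { 'f', 'x' }
Productions for L:
  L → f n: FIRST = { 'f' }
  L → A x A: FIRST = { 'f', 'x' }
C has only one production, so no FIRST/FIRST conflict is possible there.

Conflict for A: A → C and A → L A n
  Overlap: { 'x' }
Conflict for L: L → f n and L → A x A
  Overlap: { 'f' }

Answer: Yes. A → C / A → L A n on { 'x' }; L → f n / L → A x A on { 'f' }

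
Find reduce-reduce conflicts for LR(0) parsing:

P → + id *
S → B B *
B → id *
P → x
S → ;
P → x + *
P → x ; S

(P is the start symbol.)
A reduce-reduce conflict occurs when an LR(0) state has two complete items [A → α .] and [B → β .] — both call for a reduction, and with no lookahead the parser cannot choose between them.

Augment with P' → P and build the canonical LR(0) collection (I0 = CLOSURE({[P' → . P]}), then GOTO on every symbol after a dot until no new states appear). It has 16 states:
  I0: { [P → . + id *], [P → . x + *], [P → . x ; S], [P → . x], [P' → . P] }  — shift
  I1: { [P → + . id *] }  — shift
  I2: { [P' → P .] }  — accept
  I3: { [P → x . + *], [P → x . ; S], [P → x .] }  — shift, reduce
  I4: { [P → x + . *] }  — shift
  I5: { [B → . id *], [P → x ; . S], [S → . ;], [S → . B B *] }  — shift
  I6: { [S → ; .] }  — reduce
  I7: { [B → . id *], [S → B . B *] }  — shift
  I8: { [P → x ; S .] }  — reduce
  I9: { [B → id . *] }  — shift
  I10: { [B → id * .] }  — reduce
  I11: { [S → B B . *] }  — shift
  I12: { [S → B B * .] }  — reduce
  I13: { [P → x + * .] }  — reduce
  I14: { [P → + id . *] }  — shift
  I15: { [P → + id * .] }  — reduce

No state contains more than one complete item.

Answer: No reduce-reduce conflicts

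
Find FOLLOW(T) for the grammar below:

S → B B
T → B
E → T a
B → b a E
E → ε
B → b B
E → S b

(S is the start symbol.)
{ 'a' }

To compute FOLLOW(T), find every occurrence of T on a right-hand side N → α T β: add FIRST(β) \ {ε}, and if β is empty or nullable also add FOLLOW(N). Iterate to a fixed point.

In E → T a: T is followed by a, add FIRST(a) \ {ε} = { 'a' }

Taking the union: FOLLOW(T) = { 'a' }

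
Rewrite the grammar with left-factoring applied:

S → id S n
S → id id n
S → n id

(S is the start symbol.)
Left-factoring transforms A → αβ₁ | αβ₂ into A → αA' and A' → β₁ | β₂
(α is the longest common prefix among the alternatives). Repeat until
no nonterminal has two alternatives with a common prefix.

Round 1: S has alternatives sharing prefix 'id'. Introduce S': S → id S'
  Add: S' → S n
  Add: S' → id n

No remaining common prefixes — done.

Resulting grammar:
S → id S'
S' → S n
S' → id n
S → n id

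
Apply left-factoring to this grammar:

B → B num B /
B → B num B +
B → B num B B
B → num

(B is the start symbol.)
Left-factoring transforms A → αβ₁ | αβ₂ into A → αA' and A' → β₁ | β₂
(α is the longest common prefix among the alternatives). Repeat until
no nonterminal has two alternatives with a common prefix.

Round 1: B has alternatives sharing prefix 'B num B'. Introduce B': B → B num B B'
  Add: B' → /
  Add: B' → +
  Add: B' → B

No remaining common prefixes — done.

Resulting grammar:
B → B num B B'
B' → /
B' → +
B' → B
B → num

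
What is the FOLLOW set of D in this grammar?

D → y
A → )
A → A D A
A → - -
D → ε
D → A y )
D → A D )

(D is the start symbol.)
{ $, ')', '-' }

To compute FOLLOW(D), find every occurrence of D on a right-hand side N → α D β: add FIRST(β) \ {ε}, and if β is empty or nullable also add FOLLOW(N). Iterate to a fixed point.

D is the start symbol, so $ ∈ FOLLOW(D).
In A → A D A: D is followed by A, add FIRST(A) \ {ε} = { ')', '-' }
In D → A D ): D is followed by ')', add FIRST(')') \ {ε} = { ')' }

Taking the union: FOLLOW(D) = { $, ')', '-' }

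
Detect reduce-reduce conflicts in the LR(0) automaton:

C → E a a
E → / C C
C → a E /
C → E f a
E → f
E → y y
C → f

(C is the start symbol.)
Yes — I5: [C → f .] vs [E → f .]

A reduce-reduce conflict occurs when an LR(0) state has two complete items [A → α .] and [B → β .] — both call for a reduction, and with no lookahead the parser cannot choose between them.

Augment with C' → C and build the canonical LR(0) collection (I0 = CLOSURE({[C' → . C]}), then GOTO on every symbol after a dot until no new states appear). It has 17 states:
  I0: { [C → . E a a], [C → . E f a], [C → . a E /], [C → . f], [C' → . C], [E → . / C C], [E → . f], [E → . y y] }  — shift
  I1: { [C → . E a a], [C → . E f a], [C → . a E /], [C → . f], [E → . / C C], [E → . f], [E → . y y], [E → / . C C] }  — shift
  I2: { [C' → C .] }  — accept
  I3: { [C → E . a a], [C → E . f a] }  — shift
  I4: { [C → a . E /], [E → . / C C], [E → . f], [E → . y y] }  — shift
  I5: { [C → f .], [E → f .] }  — 2 reduces
  I6: { [E → y . y] }  — shift
  I7: { [E → y y .] }  — reduce
  I8: { [C → a E . /] }  — shift
  I9: { [E → f .] }  — reduce
  I10: { [C → a E / .] }  — reduce
  I11: { [C → E a . a] }  — shift
  I12: { [C → E f . a] }  — shift
  I13: { [C → E f a .] }  — reduce
  I14: { [C → E a a .] }  — reduce
  I15: { [C → . E a a], [C → . E f a], [C → . a E /], [C → . f], [E → . / C C], [E → . f], [E → . y y], [E → / C . C] }  — shift
  I16: { [E → / C C .] }  — reduce

I5 contains complete items [C → f .], [E → f .] — reduce-reduce conflict.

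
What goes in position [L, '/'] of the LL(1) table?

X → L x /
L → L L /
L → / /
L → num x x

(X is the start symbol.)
To find M[L, '/'], we find productions for L where '/' is in the predict set (PREDICT(N → α) = (FIRST(α) \ {ε}) ∪ (FOLLOW(N) if α ⇒* ε)).

Relevant sets:
  FIRST(L) = { '/', 'num' }

L → L L /: PREDICT = { '/', 'num' }
  '/' is in predict set, so this production goes in M[L, '/']
L → / /: PREDICT = { '/' }
  '/' is in predict set, so this production goes in M[L, '/']
L → num x x: PREDICT = { 'num' }

M[L, '/'] = L → L L /, L → / /  (a multiply-defined cell — the grammar is not LL(1))

Answer: L → L L /, L → / /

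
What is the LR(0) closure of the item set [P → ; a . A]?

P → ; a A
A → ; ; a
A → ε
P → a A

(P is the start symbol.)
{ [A → . ; ; a], [A → .], [P → ; a . A] }

To compute CLOSURE, for each item [A → α.Bβ] where B is a non-terminal, add [B → .γ] for all productions B → γ; repeat for the newly added items until nothing changes.

Start with: [P → ; a . A]
  [P → ; a . A] has the dot before A: add [A → . ; ; a], [A → .]
No further items can be added.

CLOSURE = { [A → . ; ; a], [A → .], [P → ; a . A] }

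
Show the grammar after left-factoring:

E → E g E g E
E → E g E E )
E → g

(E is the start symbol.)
E → E g E E'
E' → g E
E' → E )
E → g

Left-factoring transforms A → αβ₁ | αβ₂ into A → αA' and A' → β₁ | β₂
(α is the longest common prefix among the alternatives). Repeat until
no nonterminal has two alternatives with a common prefix.

Round 1: E has alternatives sharing prefix 'E g E'. Introduce E': E → E g E E'
  Add: E' → g E
  Add: E' → E )

No remaining common prefixes — done.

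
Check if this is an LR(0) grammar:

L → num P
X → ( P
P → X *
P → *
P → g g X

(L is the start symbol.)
Yes, the grammar is LR(0)

A grammar is LR(0) if no state in the canonical LR(0) collection has:
  - both a shift item (dot before a terminal) and a complete item (shift-reduce conflict), or
  - two or more complete items (reduce-reduce conflict; the accept item [L' → L .] counts as a complete item here).

Augment with L' → L and build the canonical LR(0) collection (I0 = CLOSURE({[L' → . L]}), then GOTO on every symbol after a dot until no new states appear). It has 12 states:
  I0: { [L → . num P], [L' → . L] }  — shift
  I1: { [L' → L .] }  — accept
  I2: { [L → num . P], [P → . *], [P → . X *], [P → . g g X], [X → . ( P] }  — shift
  I3: { [P → . *], [P → . X *], [P → . g g X], [X → ( . P], [X → . ( P] }  — shift
  I4: { [P → * .] }  — reduce
  I5: { [L → num P .] }  — reduce
  I6: { [P → X . *] }  — shift
  I7: { [P → g . g X] }  — shift
  I8: { [P → g g . X], [X → . ( P] }  — shift
  I9: { [P → g g X .] }  — reduce
  I10: { [P → X * .] }  — reduce
  I11: { [X → ( P .] }  — reduce

Every state is either a pure shift/goto state or contains exactly one complete item and nothing to shift — no conflicts. The grammar is LR(0).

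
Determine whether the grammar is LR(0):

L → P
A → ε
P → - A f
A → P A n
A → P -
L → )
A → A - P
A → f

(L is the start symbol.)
Augment with L' → L and build the canonical LR(0) collection (I0 = CLOSURE({[L' → . L]}), then GOTO on every symbol after a dot until no new states appear). It has 14 states:
  I0: { [L → . )], [L → . P], [L' → . L], [P → . - A f] }  — shift
  I1: { [L → ) .] }  — reduce
  I2: { [A → . A - P], [A → . P -], [A → . P A n], [A → . f], [A → .], [P → - . A f], [P → . - A f] }  — shift, reduce
  I3: { [L' → L .] }  — accept
  I4: { [L → P .] }  — reduce
  I5: { [A → A . - P], [P → - A . f] }  — shift
  I6: { [A → . A - P], [A → . P -], [A → . P A n], [A → . f], [A → .], [A → P . -], [A → P . A n], [P → . - A f] }  — shift, reduce
  I7: { [A → f .] }  — reduce
  I8: { [A → . A - P], [A → . P -], [A → . P A n], [A → . f], [A → .], [A → P - .], [P → - . A f], [P → . - A f] }  — shift, 2 reduces
  I9: { [A → A . - P], [A → P A . n] }  — shift
  I10: { [A → A - . P], [P → . - A f] }  — shift
  I11: { [A → P A n .] }  — reduce
  I12: { [A → A - P .] }  — reduce
  I13: { [P → - A f .] }  — reduce

Conflict in state I2:
  Shift-reduce conflict between [A → .] and [A → . f]
So the grammar is NOT LR(0).

Answer: No. Shift-reduce conflict between [A → .] and [A → . f]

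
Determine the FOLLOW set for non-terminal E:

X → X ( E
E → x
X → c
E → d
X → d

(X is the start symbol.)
In X → X ( E: E is at the end, add FOLLOW(X)

The FOLLOW sets referred to above (computed the same way, to a fixed point):
  FOLLOW(X) = { $, '(' }

Taking the union: FOLLOW(E) = { $, '(' }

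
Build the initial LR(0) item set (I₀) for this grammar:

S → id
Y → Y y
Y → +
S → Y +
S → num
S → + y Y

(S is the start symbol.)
First, augment the grammar with S' → S
I₀ = CLOSURE({ [S' → . S] }):
  [S' → . S] has the dot before S: add [S → . id], [S → . Y +], [S → . num], [S → . + y Y]
  [S → . Y +] has the dot before Y: add [Y → . Y y], [Y → . +]
No further items can be added.

I₀ = { [S → . + y Y], [S → . Y +], [S → . id], [S → . num], [S' → . S], [Y → . +], [Y → . Y y] }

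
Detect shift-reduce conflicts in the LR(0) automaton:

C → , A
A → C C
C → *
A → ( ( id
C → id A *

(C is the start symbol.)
Augment with C' → C and build the canonical LR(0) collection (I0 = CLOSURE({[C' → . C]}), then GOTO on every symbol after a dot until no new states appear). It has 13 states:
  I0: { [C → . *], [C → . , A], [C → . id A *], [C' → . C] }  — shift
  I1: { [C → * .] }  — reduce
  I2: { [A → . ( ( id], [A → . C C], [C → , . A], [C → . *], [C → . , A], [C → . id A *] }  — shift
  I3: { [C' → C .] }  — accept
  I4: { [A → . ( ( id], [A → . C C], [C → . *], [C → . , A], [C → . id A *], [C → id . A *] }  — shift
  I5: { [A → ( . ( id] }  — shift
  I6: { [C → id A . *] }  — shift
  I7: { [A → C . C], [C → . *], [C → . , A], [C → . id A *] }  — shift
  I8: { [A → C C .] }  — reduce
  I9: { [C → id A * .] }  — reduce
  I10: { [A → ( ( . id] }  — shift
  I11: { [A → ( ( id .] }  — reduce
  I12: { [C → , A .] }  — reduce

No state contains both a complete item and a shift item.

Answer: No shift-reduce conflicts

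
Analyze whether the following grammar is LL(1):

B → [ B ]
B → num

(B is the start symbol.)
A grammar is LL(1) if for each non-terminal N with multiple productions, the predict sets of those productions are pairwise disjoint, where PREDICT(N → α) = (FIRST(α) \ {ε}) ∪ (FOLLOW(N) if α ⇒* ε).

For B:
  PREDICT(B → '[' B ']') = { '[' }
  PREDICT(B → num) = { 'num' }

All predict sets are disjoint. The grammar IS LL(1).

Answer: Yes, the grammar is LL(1).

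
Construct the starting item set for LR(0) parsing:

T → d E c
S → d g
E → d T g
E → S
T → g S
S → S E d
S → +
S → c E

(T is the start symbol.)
{ [T → . d E c], [T → . g S], [T' → . T] }

First, augment the grammar with T' → T
I₀ = CLOSURE({ [T' → . T] }):
  [T' → . T] has the dot before T: add [T → . d E c], [T → . g S]
No further items can be added.

I₀ = { [T → . d E c], [T → . g S], [T' → . T] }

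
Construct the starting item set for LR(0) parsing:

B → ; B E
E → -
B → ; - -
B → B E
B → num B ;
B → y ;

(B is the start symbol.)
First, augment the grammar with B' → B
I₀ = CLOSURE({ [B' → . B] }):
  [B' → . B] has the dot before B: add [B → . ; B E], [B → . ; - -], [B → . B E], [B → . num B ;], [B → . y ;]
No further items can be added.

I₀ = { [B → . ; - -], [B → . ; B E], [B → . B E], [B → . num B ;], [B → . y ;], [B' → . B] }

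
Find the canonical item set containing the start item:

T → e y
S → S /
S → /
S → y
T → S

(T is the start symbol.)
{ [S → . /], [S → . S /], [S → . y], [T → . S], [T → . e y], [T' → . T] }

First, augment the grammar with T' → T
I₀ = CLOSURE({ [T' → . T] }):
  [T' → . T] has the dot before T: add [T → . e y], [T → . S]
  [T → . S] has the dot before S: add [S → . S /], [S → . /], [S → . y]
No further items can be added.

I₀ = { [S → . /], [S → . S /], [S → . y], [T → . S], [T → . e y], [T' → . T] }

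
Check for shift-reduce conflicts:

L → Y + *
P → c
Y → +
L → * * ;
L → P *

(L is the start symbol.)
No shift-reduce conflicts

A shift-reduce conflict occurs when an LR(0) state has both:
  - a complete (reduce) item [A → α .] (dot at the end), and
  - a shift item [B → β . c γ] (dot before a terminal).

Augment with L' → L and build the canonical LR(0) collection (I0 = CLOSURE({[L' → . L]}), then GOTO on every symbol after a dot until no new states appear). It has 12 states:
  I0: { [L → . * * ;], [L → . P *], [L → . Y + *], [L' → . L], [P → . c], [Y → . +] }  — shift
  I1: { [L → * . * ;] }  — shift
  I2: { [Y → + .] }  — reduce
  I3: { [L' → L .] }  — accept
  I4: { [L → P . *] }  — shift
  I5: { [L → Y . + *] }  — shift
  I6: { [P → c .] }  — reduce
  I7: { [L → Y + . *] }  — shift
  I8: { [L → Y + * .] }  — reduce
  I9: { [L → P * .] }  — reduce
  I10: { [L → * * . ;] }  — shift
  I11: { [L → * * ; .] }  — reduce

No state contains both a complete item and a shift item.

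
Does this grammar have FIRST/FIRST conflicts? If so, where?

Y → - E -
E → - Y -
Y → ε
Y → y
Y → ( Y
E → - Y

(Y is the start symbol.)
Yes. E → '-' Y '-' / E → '-' Y on { '-' }

A FIRST/FIRST conflict occurs when two productions N → α and N → β for the same non-terminal have FIRST(α) ∩ FIRST(β) ≠ ∅ (with ε ∈ FIRST of a nullable right-hand side, so two nullable alternatives also conflict).

Productions for Y:
  Y → - E -: FIRST = { '-' }
  Y → ε: FIRST = { ε }
  Y → y: FIRST = { 'y' }
  Y → ( Y: FIRST = { '(' }
Productions for E:
  E → - Y -: FIRST = { '-' }
  E → - Y: FIRST = { '-' }

Conflict for E: E → - Y - and E → - Y
  Overlap: { '-' }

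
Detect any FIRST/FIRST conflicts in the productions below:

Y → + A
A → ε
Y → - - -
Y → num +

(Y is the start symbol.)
Productions for Y:
  Y → + A: FIRST = { '+' }
  Y → - - -: FIRST = { '-' }
  Y → num +: FIRST = { 'num' }
A has only one production, so no FIRST/FIRST conflict is possible there.

All alternatives of each non-terminal have pairwise disjoint FIRST sets.

Answer: No FIRST/FIRST conflicts.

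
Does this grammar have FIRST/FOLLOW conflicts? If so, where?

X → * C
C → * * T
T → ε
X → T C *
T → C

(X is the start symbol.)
A FIRST/FOLLOW conflict occurs when a non-terminal N has a nullable alternative N → β (β ⇒* ε) and another alternative N → α with FIRST(α) ∩ FOLLOW(N) ≠ ∅: on such a lookahead the parser cannot decide between expanding α and letting N vanish via β.

Nullable non-terminals: T.
FIRST sets used below: FIRST(C) = { '*' }

T: nullable alternative(s) T → ε; FOLLOW(T) = { $, '*' }
  T → ε: FIRST \ {ε} = { } — this is the only nullable alternative, skip
  T → C: FIRST \ {ε} = { '*' } — overlaps FOLLOW(T) on { '*' }: CONFLICT

C, X have no nullable alternative, so no FIRST/FOLLOW check is needed there.

So the grammar has 1 FIRST/FOLLOW conflict (marked CONFLICT above).

Answer: Yes. T → C with FOLLOW(T) on { '*' }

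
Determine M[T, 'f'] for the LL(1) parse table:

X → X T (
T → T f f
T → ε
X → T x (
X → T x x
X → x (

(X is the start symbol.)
T → T f f, T → ε

To find M[T, 'f'], we find productions for T where 'f' is in the predict set (PREDICT(N → α) = (FIRST(α) \ {ε}) ∪ (FOLLOW(N) if α ⇒* ε)).

Relevant sets:
  FIRST(T) = { 'f', ε }
  FOLLOW(T) = { '(', 'f', 'x' }

T → T f f: PREDICT = { 'f' }
  'f' is in predict set, so this production goes in M[T, 'f']
T → ε: PREDICT = { '(', 'f', 'x' }
  'f' is in predict set, so this production goes in M[T, 'f']

M[T, 'f'] = T → T f f, T → ε  (a multiply-defined cell — the grammar is not LL(1))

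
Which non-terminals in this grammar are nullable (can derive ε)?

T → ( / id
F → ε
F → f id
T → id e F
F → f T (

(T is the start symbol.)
A non-terminal is nullable if it can derive ε (the empty string): either it has an ε-production, or it has a production whose right-hand side consists entirely of nullable non-terminals.

ε-productions: F → ε
So F is immediately nullable.
No further non-terminal can be added: every production for the remaining non-terminals contains a terminal or a non-nullable non-terminal.
Nullable = { 'F' }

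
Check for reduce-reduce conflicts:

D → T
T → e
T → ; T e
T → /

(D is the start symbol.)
No reduce-reduce conflicts

A reduce-reduce conflict occurs when an LR(0) state has two complete items [A → α .] and [B → β .] — both call for a reduction, and with no lookahead the parser cannot choose between them.

Augment with D' → D and build the canonical LR(0) collection (I0 = CLOSURE({[D' → . D]}), then GOTO on every symbol after a dot until no new states appear). It has 8 states:
  I0: { [D → . T], [D' → . D], [T → . /], [T → . ; T e], [T → . e] }  — shift
  I1: { [T → / .] }  — reduce
  I2: { [T → . /], [T → . ; T e], [T → . e], [T → ; . T e] }  — shift
  I3: { [D' → D .] }  — accept
  I4: { [D → T .] }  — reduce
  I5: { [T → e .] }  — reduce
  I6: { [T → ; T . e] }  — shift
  I7: { [T → ; T e .] }  — reduce

No state contains more than one complete item.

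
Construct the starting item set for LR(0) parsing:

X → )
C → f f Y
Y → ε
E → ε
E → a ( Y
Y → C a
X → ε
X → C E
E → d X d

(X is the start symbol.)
{ [C → . f f Y], [X → . )], [X → . C E], [X → .], [X' → . X] }

First, augment the grammar with X' → X
I₀ = CLOSURE({ [X' → . X] }):
  [X' → . X] has the dot before X: add [X → . )], [X → .], [X → . C E]
  [X → . C E] has the dot before C: add [C → . f f Y]
No further items can be added.

I₀ = { [C → . f f Y], [X → . )], [X → . C E], [X → .], [X' → . X] }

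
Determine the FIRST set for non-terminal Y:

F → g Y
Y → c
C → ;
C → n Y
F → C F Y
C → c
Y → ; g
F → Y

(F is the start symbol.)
To compute FIRST(Y), examine every production with Y on the left-hand side, reading each right-hand side left to right until a non-nullable symbol is reached.

From Y → c:
  - c is a terminal: add 'c' and stop
From Y → ; g:
  - ';' is a terminal: add ';' and stop

Collecting: FIRST(Y) = { ';', 'c' }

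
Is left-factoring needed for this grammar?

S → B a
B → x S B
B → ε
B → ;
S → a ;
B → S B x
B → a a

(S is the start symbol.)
No, left-factoring is not needed

Left-factoring is needed when two productions for the same non-terminal
share a common prefix on the right-hand side.

Productions for S:
  S → B a
  S → a ;
Productions for B:
  B → x S B
  B → ε
  B → ;
  B → S B x
  B → a a

No common prefixes found.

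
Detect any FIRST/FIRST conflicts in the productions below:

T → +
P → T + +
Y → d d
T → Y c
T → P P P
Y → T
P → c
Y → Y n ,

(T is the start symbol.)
A FIRST/FIRST conflict occurs when two productions N → α and N → β for the same non-terminal have FIRST(α) ∩ FIRST(β) ≠ ∅ (with ε ∈ FIRST of a nullable right-hand side, so two nullable alternatives also conflict).

FIRST sets of the non-terminals at (or reachable through a nullable prefix from) the front of some alternative:
  FIRST(Y) = { '+', 'c', 'd' }
  FIRST(P) = { '+', 'c', 'd' }
  FIRST(T) = { '+', 'c', 'd' }

Productions for T:
  T → +: FIRST = { '+' }
  T → Y c: FIRST = { '+', 'c', 'd' }
  T → P P P: FIRST = { '+', 'c', 'd' }
Productions for P:
  P → T + +: FIRST = { '+', 'c', 'd' }
  P → c: FIRST = { 'c' }
Productions for Y:
  Y → d d: FIRST = { 'd' }
  Y → T: FIRST = { '+', 'c', 'd' }
  Y → Y n ,: FIRST = { '+', 'c', 'd' }

Conflict for T: T → + and T → Y c
  Overlap: { '+' }
Conflict for T: T → + and T → P P P
  Overlap: { '+' }
Conflict for T: T → Y c and T → P P P
  Overlap: { '+', 'c', 'd' }
Conflict for P: P → T + + and P → c
  Overlap: { 'c' }
Conflict for Y: Y → d d and Y → T
  Overlap: { 'd' }
Conflict for Y: Y → d d and Y → Y n ,
  Overlap: { 'd' }
Conflict for Y: Y → T and Y → Y n ,
  Overlap: { '+', 'c', 'd' }

Answer: Yes. T → '+' / T → Y c on { '+' }; T → '+' / T → P P P on { '+' }; T → Y c / T → P P P on { '+', 'c', 'd' }; P → T '+' '+' / P → c on { 'c' }; Y → d d / Y → T on { 'd' }; Y → d d / Y → Y n ',' on { 'd' }; Y → T / Y → Y n ',' on { '+', 'c', 'd' }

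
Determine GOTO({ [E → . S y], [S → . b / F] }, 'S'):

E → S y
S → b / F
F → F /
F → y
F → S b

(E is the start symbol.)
{ [E → S . y] }

GOTO(I, 'S') = CLOSURE({ [A → αX.β] : [A → α.Xβ] ∈ I, X = 'S' })

Items with dot before 'S', with the dot advanced:
  [E → . S y] → [E → S . y]
Closure adds nothing (no advanced item has the dot before a non-terminal).

GOTO = { [E → S . y] }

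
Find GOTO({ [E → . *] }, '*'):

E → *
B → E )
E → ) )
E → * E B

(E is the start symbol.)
{ [E → * .] }

GOTO(I, '*') = CLOSURE({ [A → αX.β] : [A → α.Xβ] ∈ I, X = '*' })

Items with dot before '*', with the dot advanced:
  [E → . *] → [E → * .]
Closure adds nothing (no advanced item has the dot before a non-terminal).

GOTO = { [E → * .] }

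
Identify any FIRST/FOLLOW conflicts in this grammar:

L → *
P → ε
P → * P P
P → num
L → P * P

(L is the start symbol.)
Nullable non-terminals: P.

P: nullable alternative(s) P → ε; FOLLOW(P) = { $, '*', 'num' }
  P → ε: FIRST \ {ε} = { } — this is the only nullable alternative, skip
  P → * P P: FIRST \ {ε} = { '*' } — overlaps FOLLOW(P) on { '*' }: CONFLICT
  P → num: FIRST \ {ε} = { 'num' } — overlaps FOLLOW(P) on { 'num' }: CONFLICT

L has no nullable alternative, so no FIRST/FOLLOW check is needed there.

So the grammar has 2 FIRST/FOLLOW conflicts (marked CONFLICT above).

Answer: Yes. P → '*' P P with FOLLOW(P) on { '*' }; P → num with FOLLOW(P) on { 'num' }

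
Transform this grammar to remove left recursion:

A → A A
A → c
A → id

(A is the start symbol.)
A → c A'
A → id A'
A' → A A'
A' → ε

A is directly left-recursive. The standard transformation for
  A → A α₁ | ... | A α_m | β₁ | ... | β_n
is
  A  → β₁ A' | ... | β_n A'
  A' → α₁ A' | ... | α_m A' | ε

A → c becomes A → c A'
A → id becomes A → id A'
A → A A becomes A' → A A'
Add A' → ε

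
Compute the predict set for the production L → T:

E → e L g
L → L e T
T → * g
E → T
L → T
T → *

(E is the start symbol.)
PREDICT(L → T) = (FIRST(RHS) \ {ε}) ∪ (FOLLOW(L) if ε ∈ FIRST(RHS), i.e. RHS ⇒* ε)
FIRST(T) = { '*' }
FIRST(T) = { '*' }
ε ∉ FIRST(T), so FOLLOW(L) is not added.
PREDICT(L → T) = { '*' }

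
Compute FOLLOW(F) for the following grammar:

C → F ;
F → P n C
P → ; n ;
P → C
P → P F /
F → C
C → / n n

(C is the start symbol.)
To compute FOLLOW(F), find every occurrence of F on a right-hand side N → α F β: add FIRST(β) \ {ε}, and if β is empty or nullable also add FOLLOW(N). Iterate to a fixed point.

In C → F ;: F is followed by ';', add FIRST(';') \ {ε} = { ';' }
In P → P F /: F is followed by '/', add FIRST('/') \ {ε} = { '/' }

Taking the union: FOLLOW(F) = { '/', ';' }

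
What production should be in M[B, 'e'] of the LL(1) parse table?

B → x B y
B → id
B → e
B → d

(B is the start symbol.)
B → e

To find M[B, 'e'], we find productions for B where 'e' is in the predict set (PREDICT(N → α) = (FIRST(α) \ {ε}) ∪ (FOLLOW(N) if α ⇒* ε)).

B → x B y: PREDICT = { 'x' }
B → id: PREDICT = { 'id' }
B → e: PREDICT = { 'e' }
  'e' is in predict set, so this production goes in M[B, 'e']
B → d: PREDICT = { 'd' }

M[B, 'e'] = B → e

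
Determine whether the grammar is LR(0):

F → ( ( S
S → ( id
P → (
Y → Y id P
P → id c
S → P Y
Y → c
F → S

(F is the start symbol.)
Augment with F' → F and build the canonical LR(0) collection (I0 = CLOSURE({[F' → . F]}), then GOTO on every symbol after a dot until no new states appear). It has 16 states:
  I0: { [F → . ( ( S], [F → . S], [F' → . F], [P → . (], [P → . id c], [S → . ( id], [S → . P Y] }  — shift
  I1: { [F → ( . ( S], [P → ( .], [S → ( . id] }  — shift, reduce
  I2: { [F' → F .] }  — accept
  I3: { [S → P . Y], [Y → . Y id P], [Y → . c] }  — shift
  I4: { [F → S .] }  — reduce
  I5: { [P → id . c] }  — shift
  I6: { [P → id c .] }  — reduce
  I7: { [S → P Y .], [Y → Y . id P] }  — shift, reduce
  I8: { [Y → c .] }  — reduce
  I9: { [P → . (], [P → . id c], [Y → Y id . P] }  — shift
  I10: { [P → ( .] }  — reduce
  I11: { [Y → Y id P .] }  — reduce
  I12: { [F → ( ( . S], [P → . (], [P → . id c], [S → . ( id], [S → . P Y] }  — shift
  I13: { [S → ( id .] }  — reduce
  I14: { [P → ( .], [S → ( . id] }  — shift, reduce
  I15: { [F → ( ( S .] }  — reduce

Conflict in state I1:
  Shift-reduce conflict between [P → ( .] and [F → ( . ( S]
So the grammar is NOT LR(0).

Answer: No. Shift-reduce conflict between [P → ( .] and [F → ( . ( S]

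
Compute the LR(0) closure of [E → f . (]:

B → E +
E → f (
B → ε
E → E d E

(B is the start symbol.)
{ [E → f . (] }

Start with: [E → f . (]
The dot precedes the terminal '(', so nothing is added.

CLOSURE = { [E → f . (] }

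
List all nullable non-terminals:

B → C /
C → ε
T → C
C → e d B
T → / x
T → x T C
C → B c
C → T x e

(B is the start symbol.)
A non-terminal is nullable if it can derive ε (the empty string): either it has an ε-production, or it has a production whose right-hand side consists entirely of nullable non-terminals.

ε-productions: C → ε
So C is immediately nullable.
T → C: every symbol on the right is nullable, so T is nullable too.
No further non-terminal can be added: every production for the remaining non-terminals contains a terminal or a non-nullable non-terminal.
Nullable = { 'C', 'T' }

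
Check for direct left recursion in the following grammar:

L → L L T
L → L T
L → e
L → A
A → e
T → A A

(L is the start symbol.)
L → L L T: LEFT RECURSIVE (starts with L)
L → L T: LEFT RECURSIVE (starts with L)
L → e: starts with e
L → A: starts with A
A → e: starts with e
T → A A: starts with A

The grammar has direct left recursion on: L.

Answer: Yes, L is left-recursive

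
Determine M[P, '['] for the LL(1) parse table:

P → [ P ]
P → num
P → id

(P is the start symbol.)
To find M[P, '['], we find productions for P where '[' is in the predict set (PREDICT(N → α) = (FIRST(α) \ {ε}) ∪ (FOLLOW(N) if α ⇒* ε)).

P → [ P ]: PREDICT = { '[' }
  '[' is in predict set, so this production goes in M[P, '[']
P → num: PREDICT = { 'num' }
P → id: PREDICT = { 'id' }

M[P, '['] = P → [ P ]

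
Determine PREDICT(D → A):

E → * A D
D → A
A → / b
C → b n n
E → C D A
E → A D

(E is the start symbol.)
{ '/' }

PREDICT(D → A) = (FIRST(RHS) \ {ε}) ∪ (FOLLOW(D) if ε ∈ FIRST(RHS), i.e. RHS ⇒* ε)
FIRST(A) = { '/' }
FIRST(A) = { '/' }
ε ∉ FIRST(A), so FOLLOW(D) is not added.
PREDICT(D → A) = { '/' }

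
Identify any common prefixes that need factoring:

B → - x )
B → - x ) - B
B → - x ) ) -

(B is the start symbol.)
Left-factoring is needed when two productions for the same non-terminal
share a common prefix on the right-hand side.

Productions for B:
  B → - x )
  B → - x ) - B
  B → - x ) ) -

Found common prefix '- x )' in productions for B

Answer: Yes, B has productions with common prefix '- x )'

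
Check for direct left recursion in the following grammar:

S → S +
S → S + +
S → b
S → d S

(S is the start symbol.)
Yes, S is left-recursive

Direct left recursion occurs when N → N α for some non-terminal N (the right-hand side begins with the left-hand side itself).

S → S +: LEFT RECURSIVE (starts with S)
S → S + +: LEFT RECURSIVE (starts with S)
S → b: starts with b
S → d S: starts with d

The grammar has direct left recursion on: S.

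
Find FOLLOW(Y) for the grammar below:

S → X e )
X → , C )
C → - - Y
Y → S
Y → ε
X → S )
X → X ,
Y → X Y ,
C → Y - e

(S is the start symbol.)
To compute FOLLOW(Y), find every occurrence of Y on a right-hand side N → α Y β: add FIRST(β) \ {ε}, and if β is empty or nullable also add FOLLOW(N). Iterate to a fixed point.

In C → - - Y: Y is at the end, add FOLLOW(C)
In Y → X Y ,: Y is followed by ',', add FIRST(',') \ {ε} = { ',' }
In C → Y - e: Y is followed by '-' e, add FIRST('-' e) \ {ε} = { '-' }

The FOLLOW sets referred to above (computed the same way, to a fixed point):
  FOLLOW(C) = { ')' }

Taking the union: FOLLOW(Y) = { ')', ',', '-' }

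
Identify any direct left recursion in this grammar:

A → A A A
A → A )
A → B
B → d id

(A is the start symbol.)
A → A A A: LEFT RECURSIVE (starts with A)
A → A ): LEFT RECURSIVE (starts with A)
A → B: starts with B
B → d id: starts with d

The grammar has direct left recursion on: A.

Answer: Yes, A is left-recursive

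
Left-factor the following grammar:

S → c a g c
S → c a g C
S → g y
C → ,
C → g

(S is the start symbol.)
S → c a g S'
S' → c
S' → C
S → g y
C → ,
C → g

Left-factoring transforms A → αβ₁ | αβ₂ into A → αA' and A' → β₁ | β₂
(α is the longest common prefix among the alternatives). Repeat until
no nonterminal has two alternatives with a common prefix.

Round 1: S has alternatives sharing prefix 'c a g'. Introduce S': S → c a g S'
  Add: S' → c
  Add: S' → C

No remaining common prefixes — done.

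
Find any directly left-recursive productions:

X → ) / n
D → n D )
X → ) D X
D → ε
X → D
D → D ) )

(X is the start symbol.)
Yes, D is left-recursive

Direct left recursion occurs when N → N α for some non-terminal N (the right-hand side begins with the left-hand side itself).

X → ) / n: starts with ')'
D → n D ): starts with n
X → ) D X: starts with ')'
D → ε: starts with ε
X → D: starts with D
D → D ) ): LEFT RECURSIVE (starts with D)

The grammar has direct left recursion on: D.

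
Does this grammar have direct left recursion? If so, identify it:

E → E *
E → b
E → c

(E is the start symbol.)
Yes, E is left-recursive

Direct left recursion occurs when N → N α for some non-terminal N (the right-hand side begins with the left-hand side itself).

E → E *: LEFT RECURSIVE (starts with E)
E → b: starts with b
E → c: starts with c

The grammar has direct left recursion on: E.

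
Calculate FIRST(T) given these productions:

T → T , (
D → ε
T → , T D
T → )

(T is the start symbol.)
{ ')', ',' }

From T → T , (:
  - T is the symbol being defined: contributes nothing new
    T is not nullable, so stop
From T → , T D:
  - ',' is a terminal: add ',' and stop
From T → ):
  - ')' is a terminal: add ')' and stop

Collecting: FIRST(T) = { ')', ',' }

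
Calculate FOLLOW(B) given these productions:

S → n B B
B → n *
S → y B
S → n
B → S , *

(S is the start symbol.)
To compute FOLLOW(B), find every occurrence of B on a right-hand side N → α B β: add FIRST(β) \ {ε}, and if β is empty or nullable also add FOLLOW(N). Iterate to a fixed point.

In S → n B B: B is followed by B, add FIRST(B) \ {ε} = { 'n', 'y' }
In S → n B B: B is at the end, add FOLLOW(S)
In S → y B: B is at the end, add FOLLOW(S)

The FOLLOW sets referred to above (computed the same way, to a fixed point):
  FOLLOW(S) = { $, ',' }

Taking the union: FOLLOW(B) = { $, ',', 'n', 'y' }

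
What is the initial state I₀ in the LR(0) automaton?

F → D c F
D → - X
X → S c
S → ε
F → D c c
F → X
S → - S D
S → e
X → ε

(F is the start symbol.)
{ [D → . - X], [F → . D c F], [F → . D c c], [F → . X], [F' → . F], [S → . - S D], [S → . e], [S → .], [X → . S c], [X → .] }

First, augment the grammar with F' → F
I₀ = CLOSURE({ [F' → . F] }):
  [F' → . F] has the dot before F: add [F → . D c F], [F → . D c c], [F → . X]
  [F → . D c F] has the dot before D: add [D → . - X]
  [F → . X] has the dot before X: add [X → . S c], [X → .]
  [X → . S c] has the dot before S: add [S → .], [S → . - S D], [S → . e]
No further items can be added.

I₀ = { [D → . - X], [F → . D c F], [F → . D c c], [F → . X], [F' → . F], [S → . - S D], [S → . e], [S → .], [X → . S c], [X → .] }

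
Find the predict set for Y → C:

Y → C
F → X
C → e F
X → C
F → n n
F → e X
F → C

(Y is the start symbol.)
{ 'e' }

PREDICT(Y → C) = (FIRST(RHS) \ {ε}) ∪ (FOLLOW(Y) if ε ∈ FIRST(RHS), i.e. RHS ⇒* ε)
FIRST(C) = { 'e' }
FIRST(C) = { 'e' }
ε ∉ FIRST(C), so FOLLOW(Y) is not added.
PREDICT(Y → C) = { 'e' }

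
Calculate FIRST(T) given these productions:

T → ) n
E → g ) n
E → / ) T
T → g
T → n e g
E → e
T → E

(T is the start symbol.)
FIRST sets of the other non-terminals involved (by the same procedure, iterated to a fixed point):
  FIRST(E) = { '/', 'e', 'g' }

From T → ) n:
  - ')' is a terminal: add ')' and stop
From T → g:
  - g is a terminal: add 'g' and stop
From T → n e g:
  - n is a terminal: add 'n' and stop
From T → E:
  - E is a non-terminal: add FIRST(E) \ {ε} = { '/', 'e', 'g' }
    E is not nullable, so stop

Collecting: FIRST(T) = { ')', '/', 'e', 'g', 'n' }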